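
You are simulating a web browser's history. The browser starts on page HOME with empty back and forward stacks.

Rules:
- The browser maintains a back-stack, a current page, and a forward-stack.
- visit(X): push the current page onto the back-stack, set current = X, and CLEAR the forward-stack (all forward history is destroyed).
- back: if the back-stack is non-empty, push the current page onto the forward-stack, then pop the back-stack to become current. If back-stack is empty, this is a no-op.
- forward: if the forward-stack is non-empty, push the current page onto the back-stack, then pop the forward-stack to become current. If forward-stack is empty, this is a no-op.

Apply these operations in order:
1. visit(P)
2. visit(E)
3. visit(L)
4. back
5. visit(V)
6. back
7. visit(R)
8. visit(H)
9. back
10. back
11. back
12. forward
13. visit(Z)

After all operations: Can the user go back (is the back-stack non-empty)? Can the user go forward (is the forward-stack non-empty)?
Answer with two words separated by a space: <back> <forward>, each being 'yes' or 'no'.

After 1 (visit(P)): cur=P back=1 fwd=0
After 2 (visit(E)): cur=E back=2 fwd=0
After 3 (visit(L)): cur=L back=3 fwd=0
After 4 (back): cur=E back=2 fwd=1
After 5 (visit(V)): cur=V back=3 fwd=0
After 6 (back): cur=E back=2 fwd=1
After 7 (visit(R)): cur=R back=3 fwd=0
After 8 (visit(H)): cur=H back=4 fwd=0
After 9 (back): cur=R back=3 fwd=1
After 10 (back): cur=E back=2 fwd=2
After 11 (back): cur=P back=1 fwd=3
After 12 (forward): cur=E back=2 fwd=2
After 13 (visit(Z)): cur=Z back=3 fwd=0

Answer: yes no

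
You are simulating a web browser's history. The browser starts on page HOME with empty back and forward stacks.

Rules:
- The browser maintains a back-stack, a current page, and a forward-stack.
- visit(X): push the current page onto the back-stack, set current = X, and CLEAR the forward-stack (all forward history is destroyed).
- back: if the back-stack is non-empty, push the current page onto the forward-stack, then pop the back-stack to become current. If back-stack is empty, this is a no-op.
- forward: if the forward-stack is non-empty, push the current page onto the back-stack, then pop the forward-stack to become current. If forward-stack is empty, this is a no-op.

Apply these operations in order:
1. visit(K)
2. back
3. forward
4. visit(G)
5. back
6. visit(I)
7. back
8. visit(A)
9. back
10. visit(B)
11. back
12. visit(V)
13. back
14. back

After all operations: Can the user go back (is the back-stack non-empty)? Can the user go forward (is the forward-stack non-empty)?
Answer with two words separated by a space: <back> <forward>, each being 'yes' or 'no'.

Answer: no yes

Derivation:
After 1 (visit(K)): cur=K back=1 fwd=0
After 2 (back): cur=HOME back=0 fwd=1
After 3 (forward): cur=K back=1 fwd=0
After 4 (visit(G)): cur=G back=2 fwd=0
After 5 (back): cur=K back=1 fwd=1
After 6 (visit(I)): cur=I back=2 fwd=0
After 7 (back): cur=K back=1 fwd=1
After 8 (visit(A)): cur=A back=2 fwd=0
After 9 (back): cur=K back=1 fwd=1
After 10 (visit(B)): cur=B back=2 fwd=0
After 11 (back): cur=K back=1 fwd=1
After 12 (visit(V)): cur=V back=2 fwd=0
After 13 (back): cur=K back=1 fwd=1
After 14 (back): cur=HOME back=0 fwd=2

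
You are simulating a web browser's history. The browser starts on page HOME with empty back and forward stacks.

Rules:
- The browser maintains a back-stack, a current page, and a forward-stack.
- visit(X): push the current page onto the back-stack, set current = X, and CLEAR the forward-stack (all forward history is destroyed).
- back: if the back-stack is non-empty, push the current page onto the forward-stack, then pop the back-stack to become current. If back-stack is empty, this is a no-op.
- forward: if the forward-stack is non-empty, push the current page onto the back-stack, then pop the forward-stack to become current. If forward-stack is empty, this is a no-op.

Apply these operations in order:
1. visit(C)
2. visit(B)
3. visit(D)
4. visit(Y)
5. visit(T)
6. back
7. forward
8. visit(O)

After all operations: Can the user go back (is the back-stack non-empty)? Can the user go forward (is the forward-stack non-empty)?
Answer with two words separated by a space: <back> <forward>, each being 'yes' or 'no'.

After 1 (visit(C)): cur=C back=1 fwd=0
After 2 (visit(B)): cur=B back=2 fwd=0
After 3 (visit(D)): cur=D back=3 fwd=0
After 4 (visit(Y)): cur=Y back=4 fwd=0
After 5 (visit(T)): cur=T back=5 fwd=0
After 6 (back): cur=Y back=4 fwd=1
After 7 (forward): cur=T back=5 fwd=0
After 8 (visit(O)): cur=O back=6 fwd=0

Answer: yes no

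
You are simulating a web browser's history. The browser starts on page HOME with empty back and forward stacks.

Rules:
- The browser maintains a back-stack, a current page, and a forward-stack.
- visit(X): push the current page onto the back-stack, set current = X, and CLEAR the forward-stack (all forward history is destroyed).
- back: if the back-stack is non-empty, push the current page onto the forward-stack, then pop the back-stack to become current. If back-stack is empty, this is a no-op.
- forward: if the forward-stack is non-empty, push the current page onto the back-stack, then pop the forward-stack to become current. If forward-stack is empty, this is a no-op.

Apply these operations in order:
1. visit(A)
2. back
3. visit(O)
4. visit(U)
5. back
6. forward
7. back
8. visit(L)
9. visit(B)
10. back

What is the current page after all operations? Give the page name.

Answer: L

Derivation:
After 1 (visit(A)): cur=A back=1 fwd=0
After 2 (back): cur=HOME back=0 fwd=1
After 3 (visit(O)): cur=O back=1 fwd=0
After 4 (visit(U)): cur=U back=2 fwd=0
After 5 (back): cur=O back=1 fwd=1
After 6 (forward): cur=U back=2 fwd=0
After 7 (back): cur=O back=1 fwd=1
After 8 (visit(L)): cur=L back=2 fwd=0
After 9 (visit(B)): cur=B back=3 fwd=0
After 10 (back): cur=L back=2 fwd=1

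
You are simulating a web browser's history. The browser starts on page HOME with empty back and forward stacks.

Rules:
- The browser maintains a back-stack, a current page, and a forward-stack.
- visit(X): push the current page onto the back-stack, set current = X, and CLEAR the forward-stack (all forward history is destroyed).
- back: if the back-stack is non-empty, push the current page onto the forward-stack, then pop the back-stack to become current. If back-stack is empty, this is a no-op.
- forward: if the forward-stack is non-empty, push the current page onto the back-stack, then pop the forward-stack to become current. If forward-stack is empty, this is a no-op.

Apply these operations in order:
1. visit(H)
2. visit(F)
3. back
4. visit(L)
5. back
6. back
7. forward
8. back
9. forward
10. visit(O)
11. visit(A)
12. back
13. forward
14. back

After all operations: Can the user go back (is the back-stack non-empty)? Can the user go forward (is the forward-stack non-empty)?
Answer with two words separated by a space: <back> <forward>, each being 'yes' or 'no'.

Answer: yes yes

Derivation:
After 1 (visit(H)): cur=H back=1 fwd=0
After 2 (visit(F)): cur=F back=2 fwd=0
After 3 (back): cur=H back=1 fwd=1
After 4 (visit(L)): cur=L back=2 fwd=0
After 5 (back): cur=H back=1 fwd=1
After 6 (back): cur=HOME back=0 fwd=2
After 7 (forward): cur=H back=1 fwd=1
After 8 (back): cur=HOME back=0 fwd=2
After 9 (forward): cur=H back=1 fwd=1
After 10 (visit(O)): cur=O back=2 fwd=0
After 11 (visit(A)): cur=A back=3 fwd=0
After 12 (back): cur=O back=2 fwd=1
After 13 (forward): cur=A back=3 fwd=0
After 14 (back): cur=O back=2 fwd=1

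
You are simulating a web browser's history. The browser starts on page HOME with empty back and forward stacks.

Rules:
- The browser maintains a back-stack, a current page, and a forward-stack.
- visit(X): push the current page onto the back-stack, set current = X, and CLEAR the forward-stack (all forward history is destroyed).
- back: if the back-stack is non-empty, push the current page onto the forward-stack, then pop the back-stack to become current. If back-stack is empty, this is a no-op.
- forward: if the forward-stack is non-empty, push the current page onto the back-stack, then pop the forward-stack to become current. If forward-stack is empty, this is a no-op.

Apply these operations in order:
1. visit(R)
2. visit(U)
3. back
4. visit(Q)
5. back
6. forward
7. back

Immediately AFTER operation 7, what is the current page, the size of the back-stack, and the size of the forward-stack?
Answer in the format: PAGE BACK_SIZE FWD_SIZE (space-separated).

After 1 (visit(R)): cur=R back=1 fwd=0
After 2 (visit(U)): cur=U back=2 fwd=0
After 3 (back): cur=R back=1 fwd=1
After 4 (visit(Q)): cur=Q back=2 fwd=0
After 5 (back): cur=R back=1 fwd=1
After 6 (forward): cur=Q back=2 fwd=0
After 7 (back): cur=R back=1 fwd=1

R 1 1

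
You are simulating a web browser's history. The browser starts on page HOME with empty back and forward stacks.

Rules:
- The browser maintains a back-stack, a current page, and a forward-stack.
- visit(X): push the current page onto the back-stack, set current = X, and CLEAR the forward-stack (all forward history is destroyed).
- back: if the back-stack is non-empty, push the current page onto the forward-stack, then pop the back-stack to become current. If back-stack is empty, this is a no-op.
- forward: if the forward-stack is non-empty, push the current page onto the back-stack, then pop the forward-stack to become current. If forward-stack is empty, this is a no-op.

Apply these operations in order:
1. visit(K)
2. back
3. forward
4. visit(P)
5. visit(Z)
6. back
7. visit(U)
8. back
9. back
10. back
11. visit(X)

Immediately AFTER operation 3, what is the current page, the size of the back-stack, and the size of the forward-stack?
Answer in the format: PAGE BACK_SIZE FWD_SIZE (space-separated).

After 1 (visit(K)): cur=K back=1 fwd=0
After 2 (back): cur=HOME back=0 fwd=1
After 3 (forward): cur=K back=1 fwd=0

K 1 0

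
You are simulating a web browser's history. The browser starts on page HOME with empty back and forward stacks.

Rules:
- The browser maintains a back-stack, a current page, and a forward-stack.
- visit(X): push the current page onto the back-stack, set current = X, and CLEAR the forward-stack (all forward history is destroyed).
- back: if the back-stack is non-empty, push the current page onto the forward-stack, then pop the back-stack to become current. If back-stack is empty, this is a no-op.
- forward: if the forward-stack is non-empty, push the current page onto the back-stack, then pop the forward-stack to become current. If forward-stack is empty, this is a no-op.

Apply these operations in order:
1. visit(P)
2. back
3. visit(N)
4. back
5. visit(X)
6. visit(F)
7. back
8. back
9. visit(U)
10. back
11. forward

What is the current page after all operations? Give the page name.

After 1 (visit(P)): cur=P back=1 fwd=0
After 2 (back): cur=HOME back=0 fwd=1
After 3 (visit(N)): cur=N back=1 fwd=0
After 4 (back): cur=HOME back=0 fwd=1
After 5 (visit(X)): cur=X back=1 fwd=0
After 6 (visit(F)): cur=F back=2 fwd=0
After 7 (back): cur=X back=1 fwd=1
After 8 (back): cur=HOME back=0 fwd=2
After 9 (visit(U)): cur=U back=1 fwd=0
After 10 (back): cur=HOME back=0 fwd=1
After 11 (forward): cur=U back=1 fwd=0

Answer: U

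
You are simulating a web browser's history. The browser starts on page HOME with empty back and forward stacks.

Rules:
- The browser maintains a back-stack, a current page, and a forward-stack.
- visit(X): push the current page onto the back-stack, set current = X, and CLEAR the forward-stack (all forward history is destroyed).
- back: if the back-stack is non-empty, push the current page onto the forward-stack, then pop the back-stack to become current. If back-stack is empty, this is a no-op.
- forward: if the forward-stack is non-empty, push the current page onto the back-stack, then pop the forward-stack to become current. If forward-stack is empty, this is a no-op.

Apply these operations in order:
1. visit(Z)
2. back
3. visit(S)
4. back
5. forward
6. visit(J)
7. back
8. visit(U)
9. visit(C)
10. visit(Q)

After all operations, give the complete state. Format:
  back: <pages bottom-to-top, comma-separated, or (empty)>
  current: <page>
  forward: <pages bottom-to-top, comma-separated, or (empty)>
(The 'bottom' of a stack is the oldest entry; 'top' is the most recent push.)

Answer: back: HOME,S,U,C
current: Q
forward: (empty)

Derivation:
After 1 (visit(Z)): cur=Z back=1 fwd=0
After 2 (back): cur=HOME back=0 fwd=1
After 3 (visit(S)): cur=S back=1 fwd=0
After 4 (back): cur=HOME back=0 fwd=1
After 5 (forward): cur=S back=1 fwd=0
After 6 (visit(J)): cur=J back=2 fwd=0
After 7 (back): cur=S back=1 fwd=1
After 8 (visit(U)): cur=U back=2 fwd=0
After 9 (visit(C)): cur=C back=3 fwd=0
After 10 (visit(Q)): cur=Q back=4 fwd=0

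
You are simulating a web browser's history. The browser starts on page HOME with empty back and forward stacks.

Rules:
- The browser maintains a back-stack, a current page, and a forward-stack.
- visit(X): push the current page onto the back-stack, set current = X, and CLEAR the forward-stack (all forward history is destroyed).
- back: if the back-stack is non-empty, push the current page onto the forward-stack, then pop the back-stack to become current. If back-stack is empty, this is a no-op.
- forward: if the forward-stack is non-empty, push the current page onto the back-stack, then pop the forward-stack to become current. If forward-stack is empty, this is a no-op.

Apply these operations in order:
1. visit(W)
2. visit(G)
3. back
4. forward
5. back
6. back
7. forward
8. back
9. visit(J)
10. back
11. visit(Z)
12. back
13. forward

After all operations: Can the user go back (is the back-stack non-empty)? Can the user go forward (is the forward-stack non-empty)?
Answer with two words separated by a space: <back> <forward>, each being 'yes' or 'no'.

Answer: yes no

Derivation:
After 1 (visit(W)): cur=W back=1 fwd=0
After 2 (visit(G)): cur=G back=2 fwd=0
After 3 (back): cur=W back=1 fwd=1
After 4 (forward): cur=G back=2 fwd=0
After 5 (back): cur=W back=1 fwd=1
After 6 (back): cur=HOME back=0 fwd=2
After 7 (forward): cur=W back=1 fwd=1
After 8 (back): cur=HOME back=0 fwd=2
After 9 (visit(J)): cur=J back=1 fwd=0
After 10 (back): cur=HOME back=0 fwd=1
After 11 (visit(Z)): cur=Z back=1 fwd=0
After 12 (back): cur=HOME back=0 fwd=1
After 13 (forward): cur=Z back=1 fwd=0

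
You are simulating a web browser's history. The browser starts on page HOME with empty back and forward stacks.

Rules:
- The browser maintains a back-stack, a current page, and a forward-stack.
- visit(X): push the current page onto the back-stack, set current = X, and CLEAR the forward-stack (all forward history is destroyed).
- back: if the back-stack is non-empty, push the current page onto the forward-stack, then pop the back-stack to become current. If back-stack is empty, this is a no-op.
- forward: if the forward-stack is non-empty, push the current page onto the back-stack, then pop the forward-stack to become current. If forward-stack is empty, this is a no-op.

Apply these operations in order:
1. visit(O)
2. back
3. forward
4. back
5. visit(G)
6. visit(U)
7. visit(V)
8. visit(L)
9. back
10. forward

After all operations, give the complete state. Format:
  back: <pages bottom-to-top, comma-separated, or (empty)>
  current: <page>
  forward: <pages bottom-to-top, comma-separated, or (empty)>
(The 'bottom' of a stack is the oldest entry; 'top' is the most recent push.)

After 1 (visit(O)): cur=O back=1 fwd=0
After 2 (back): cur=HOME back=0 fwd=1
After 3 (forward): cur=O back=1 fwd=0
After 4 (back): cur=HOME back=0 fwd=1
After 5 (visit(G)): cur=G back=1 fwd=0
After 6 (visit(U)): cur=U back=2 fwd=0
After 7 (visit(V)): cur=V back=3 fwd=0
After 8 (visit(L)): cur=L back=4 fwd=0
After 9 (back): cur=V back=3 fwd=1
After 10 (forward): cur=L back=4 fwd=0

Answer: back: HOME,G,U,V
current: L
forward: (empty)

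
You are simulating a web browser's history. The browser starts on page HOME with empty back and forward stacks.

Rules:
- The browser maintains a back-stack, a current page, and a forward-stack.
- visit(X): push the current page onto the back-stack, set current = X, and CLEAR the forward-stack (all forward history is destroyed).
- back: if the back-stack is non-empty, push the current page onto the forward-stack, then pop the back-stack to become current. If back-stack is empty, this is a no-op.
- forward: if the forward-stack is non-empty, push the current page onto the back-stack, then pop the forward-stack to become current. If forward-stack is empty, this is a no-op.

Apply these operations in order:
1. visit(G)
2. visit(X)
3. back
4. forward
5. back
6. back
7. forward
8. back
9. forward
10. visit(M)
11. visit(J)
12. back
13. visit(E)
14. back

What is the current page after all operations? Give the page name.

Answer: M

Derivation:
After 1 (visit(G)): cur=G back=1 fwd=0
After 2 (visit(X)): cur=X back=2 fwd=0
After 3 (back): cur=G back=1 fwd=1
After 4 (forward): cur=X back=2 fwd=0
After 5 (back): cur=G back=1 fwd=1
After 6 (back): cur=HOME back=0 fwd=2
After 7 (forward): cur=G back=1 fwd=1
After 8 (back): cur=HOME back=0 fwd=2
After 9 (forward): cur=G back=1 fwd=1
After 10 (visit(M)): cur=M back=2 fwd=0
After 11 (visit(J)): cur=J back=3 fwd=0
After 12 (back): cur=M back=2 fwd=1
After 13 (visit(E)): cur=E back=3 fwd=0
After 14 (back): cur=M back=2 fwd=1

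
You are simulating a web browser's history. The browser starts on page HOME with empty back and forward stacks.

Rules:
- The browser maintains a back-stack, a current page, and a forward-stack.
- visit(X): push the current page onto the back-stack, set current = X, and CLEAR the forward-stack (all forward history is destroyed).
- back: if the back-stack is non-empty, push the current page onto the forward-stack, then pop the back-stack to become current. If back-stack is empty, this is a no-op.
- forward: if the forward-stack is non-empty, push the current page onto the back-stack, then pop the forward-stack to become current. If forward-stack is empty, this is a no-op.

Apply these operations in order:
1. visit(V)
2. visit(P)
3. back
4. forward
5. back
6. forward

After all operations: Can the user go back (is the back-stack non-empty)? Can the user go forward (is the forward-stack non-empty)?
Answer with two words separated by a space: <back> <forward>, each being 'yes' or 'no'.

After 1 (visit(V)): cur=V back=1 fwd=0
After 2 (visit(P)): cur=P back=2 fwd=0
After 3 (back): cur=V back=1 fwd=1
After 4 (forward): cur=P back=2 fwd=0
After 5 (back): cur=V back=1 fwd=1
After 6 (forward): cur=P back=2 fwd=0

Answer: yes no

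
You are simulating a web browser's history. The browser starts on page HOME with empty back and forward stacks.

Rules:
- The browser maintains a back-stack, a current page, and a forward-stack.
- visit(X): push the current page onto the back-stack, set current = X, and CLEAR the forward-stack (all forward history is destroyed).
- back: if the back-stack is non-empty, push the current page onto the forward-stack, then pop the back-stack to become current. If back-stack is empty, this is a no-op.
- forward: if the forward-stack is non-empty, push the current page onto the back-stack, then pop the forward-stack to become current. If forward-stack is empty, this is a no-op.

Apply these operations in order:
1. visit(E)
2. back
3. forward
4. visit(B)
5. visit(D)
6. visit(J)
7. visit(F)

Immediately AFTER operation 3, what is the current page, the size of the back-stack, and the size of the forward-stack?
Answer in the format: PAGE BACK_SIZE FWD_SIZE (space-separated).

After 1 (visit(E)): cur=E back=1 fwd=0
After 2 (back): cur=HOME back=0 fwd=1
After 3 (forward): cur=E back=1 fwd=0

E 1 0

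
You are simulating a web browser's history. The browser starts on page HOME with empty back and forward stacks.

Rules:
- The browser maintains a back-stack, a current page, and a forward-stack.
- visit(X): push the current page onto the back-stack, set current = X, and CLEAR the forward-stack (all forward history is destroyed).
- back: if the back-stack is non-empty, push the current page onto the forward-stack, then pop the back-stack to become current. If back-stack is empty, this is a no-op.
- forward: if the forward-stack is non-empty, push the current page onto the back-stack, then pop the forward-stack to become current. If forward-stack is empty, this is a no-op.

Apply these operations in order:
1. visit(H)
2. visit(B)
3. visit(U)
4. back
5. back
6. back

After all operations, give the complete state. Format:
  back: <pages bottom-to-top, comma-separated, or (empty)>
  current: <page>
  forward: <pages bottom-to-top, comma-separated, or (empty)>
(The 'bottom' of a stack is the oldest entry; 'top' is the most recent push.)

After 1 (visit(H)): cur=H back=1 fwd=0
After 2 (visit(B)): cur=B back=2 fwd=0
After 3 (visit(U)): cur=U back=3 fwd=0
After 4 (back): cur=B back=2 fwd=1
After 5 (back): cur=H back=1 fwd=2
After 6 (back): cur=HOME back=0 fwd=3

Answer: back: (empty)
current: HOME
forward: U,B,H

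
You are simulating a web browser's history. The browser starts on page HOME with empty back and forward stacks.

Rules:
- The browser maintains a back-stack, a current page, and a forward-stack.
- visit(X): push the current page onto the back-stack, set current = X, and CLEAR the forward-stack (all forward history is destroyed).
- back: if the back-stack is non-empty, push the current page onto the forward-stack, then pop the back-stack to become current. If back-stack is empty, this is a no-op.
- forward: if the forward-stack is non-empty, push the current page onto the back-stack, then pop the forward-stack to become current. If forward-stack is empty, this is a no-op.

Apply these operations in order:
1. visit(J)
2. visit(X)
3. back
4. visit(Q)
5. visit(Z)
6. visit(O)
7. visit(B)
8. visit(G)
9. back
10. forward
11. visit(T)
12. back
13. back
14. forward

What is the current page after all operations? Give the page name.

After 1 (visit(J)): cur=J back=1 fwd=0
After 2 (visit(X)): cur=X back=2 fwd=0
After 3 (back): cur=J back=1 fwd=1
After 4 (visit(Q)): cur=Q back=2 fwd=0
After 5 (visit(Z)): cur=Z back=3 fwd=0
After 6 (visit(O)): cur=O back=4 fwd=0
After 7 (visit(B)): cur=B back=5 fwd=0
After 8 (visit(G)): cur=G back=6 fwd=0
After 9 (back): cur=B back=5 fwd=1
After 10 (forward): cur=G back=6 fwd=0
After 11 (visit(T)): cur=T back=7 fwd=0
After 12 (back): cur=G back=6 fwd=1
After 13 (back): cur=B back=5 fwd=2
After 14 (forward): cur=G back=6 fwd=1

Answer: G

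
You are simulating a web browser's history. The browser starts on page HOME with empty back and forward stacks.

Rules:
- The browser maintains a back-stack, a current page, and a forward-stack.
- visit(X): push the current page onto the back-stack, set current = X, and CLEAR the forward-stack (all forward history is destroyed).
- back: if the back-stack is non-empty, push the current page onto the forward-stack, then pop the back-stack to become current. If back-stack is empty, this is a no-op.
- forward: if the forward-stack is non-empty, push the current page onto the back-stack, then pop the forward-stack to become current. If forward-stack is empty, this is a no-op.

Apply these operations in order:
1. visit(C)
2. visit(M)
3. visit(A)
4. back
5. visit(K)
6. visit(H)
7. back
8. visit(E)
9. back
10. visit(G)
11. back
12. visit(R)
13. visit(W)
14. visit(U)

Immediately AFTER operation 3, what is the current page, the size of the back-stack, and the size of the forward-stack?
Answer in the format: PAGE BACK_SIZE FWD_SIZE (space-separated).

After 1 (visit(C)): cur=C back=1 fwd=0
After 2 (visit(M)): cur=M back=2 fwd=0
After 3 (visit(A)): cur=A back=3 fwd=0

A 3 0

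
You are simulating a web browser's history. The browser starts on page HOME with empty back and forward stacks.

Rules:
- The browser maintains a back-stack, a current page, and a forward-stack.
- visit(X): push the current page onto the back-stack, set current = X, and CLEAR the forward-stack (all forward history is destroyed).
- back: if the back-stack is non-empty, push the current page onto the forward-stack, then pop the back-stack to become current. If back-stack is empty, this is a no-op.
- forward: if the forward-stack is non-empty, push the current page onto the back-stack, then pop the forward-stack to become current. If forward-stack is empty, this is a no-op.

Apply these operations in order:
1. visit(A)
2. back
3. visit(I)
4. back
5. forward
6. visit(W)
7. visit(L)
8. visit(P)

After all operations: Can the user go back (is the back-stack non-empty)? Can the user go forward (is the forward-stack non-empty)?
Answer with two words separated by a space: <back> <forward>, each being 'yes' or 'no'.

After 1 (visit(A)): cur=A back=1 fwd=0
After 2 (back): cur=HOME back=0 fwd=1
After 3 (visit(I)): cur=I back=1 fwd=0
After 4 (back): cur=HOME back=0 fwd=1
After 5 (forward): cur=I back=1 fwd=0
After 6 (visit(W)): cur=W back=2 fwd=0
After 7 (visit(L)): cur=L back=3 fwd=0
After 8 (visit(P)): cur=P back=4 fwd=0

Answer: yes no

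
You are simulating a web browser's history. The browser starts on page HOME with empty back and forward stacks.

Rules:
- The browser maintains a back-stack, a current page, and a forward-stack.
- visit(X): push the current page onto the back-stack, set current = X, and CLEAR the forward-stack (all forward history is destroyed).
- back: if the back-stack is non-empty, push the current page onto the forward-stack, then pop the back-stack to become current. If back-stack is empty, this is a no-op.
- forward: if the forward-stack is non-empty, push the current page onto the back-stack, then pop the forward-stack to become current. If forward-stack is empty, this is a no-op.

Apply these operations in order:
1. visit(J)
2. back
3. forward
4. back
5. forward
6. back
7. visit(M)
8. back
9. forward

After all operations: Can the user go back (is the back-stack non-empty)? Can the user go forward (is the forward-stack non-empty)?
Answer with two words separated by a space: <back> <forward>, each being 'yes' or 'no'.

Answer: yes no

Derivation:
After 1 (visit(J)): cur=J back=1 fwd=0
After 2 (back): cur=HOME back=0 fwd=1
After 3 (forward): cur=J back=1 fwd=0
After 4 (back): cur=HOME back=0 fwd=1
After 5 (forward): cur=J back=1 fwd=0
After 6 (back): cur=HOME back=0 fwd=1
After 7 (visit(M)): cur=M back=1 fwd=0
After 8 (back): cur=HOME back=0 fwd=1
After 9 (forward): cur=M back=1 fwd=0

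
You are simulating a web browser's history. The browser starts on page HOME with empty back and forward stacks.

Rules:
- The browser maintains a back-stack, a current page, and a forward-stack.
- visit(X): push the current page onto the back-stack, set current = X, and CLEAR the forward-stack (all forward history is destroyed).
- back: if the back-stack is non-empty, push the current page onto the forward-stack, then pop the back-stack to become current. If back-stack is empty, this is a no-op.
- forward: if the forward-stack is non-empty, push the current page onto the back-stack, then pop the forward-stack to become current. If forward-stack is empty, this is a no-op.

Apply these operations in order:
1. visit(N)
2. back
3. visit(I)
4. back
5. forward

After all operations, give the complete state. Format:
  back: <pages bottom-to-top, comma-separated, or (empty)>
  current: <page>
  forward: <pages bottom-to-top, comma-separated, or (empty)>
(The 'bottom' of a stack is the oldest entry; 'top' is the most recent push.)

Answer: back: HOME
current: I
forward: (empty)

Derivation:
After 1 (visit(N)): cur=N back=1 fwd=0
After 2 (back): cur=HOME back=0 fwd=1
After 3 (visit(I)): cur=I back=1 fwd=0
After 4 (back): cur=HOME back=0 fwd=1
After 5 (forward): cur=I back=1 fwd=0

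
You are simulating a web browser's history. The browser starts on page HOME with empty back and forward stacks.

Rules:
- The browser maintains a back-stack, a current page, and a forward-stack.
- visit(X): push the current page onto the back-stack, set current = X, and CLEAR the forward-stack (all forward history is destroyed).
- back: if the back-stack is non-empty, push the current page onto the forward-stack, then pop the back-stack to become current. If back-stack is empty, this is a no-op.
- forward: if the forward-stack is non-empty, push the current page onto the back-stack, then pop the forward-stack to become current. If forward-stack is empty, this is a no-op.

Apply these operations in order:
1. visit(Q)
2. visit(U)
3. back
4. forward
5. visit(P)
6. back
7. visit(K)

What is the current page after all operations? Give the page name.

Answer: K

Derivation:
After 1 (visit(Q)): cur=Q back=1 fwd=0
After 2 (visit(U)): cur=U back=2 fwd=0
After 3 (back): cur=Q back=1 fwd=1
After 4 (forward): cur=U back=2 fwd=0
After 5 (visit(P)): cur=P back=3 fwd=0
After 6 (back): cur=U back=2 fwd=1
After 7 (visit(K)): cur=K back=3 fwd=0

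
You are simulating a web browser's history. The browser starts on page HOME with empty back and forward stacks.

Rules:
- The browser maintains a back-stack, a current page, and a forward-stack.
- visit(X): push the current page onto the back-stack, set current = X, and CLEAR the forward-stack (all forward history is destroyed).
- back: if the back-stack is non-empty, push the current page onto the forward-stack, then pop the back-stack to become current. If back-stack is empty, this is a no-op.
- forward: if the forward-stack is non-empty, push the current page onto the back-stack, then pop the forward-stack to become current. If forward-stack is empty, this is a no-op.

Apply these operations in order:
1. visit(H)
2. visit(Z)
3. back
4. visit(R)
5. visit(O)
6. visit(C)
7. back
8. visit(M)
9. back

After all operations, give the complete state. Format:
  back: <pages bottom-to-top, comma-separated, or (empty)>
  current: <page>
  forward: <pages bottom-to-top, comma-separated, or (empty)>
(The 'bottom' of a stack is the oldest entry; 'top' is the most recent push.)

Answer: back: HOME,H,R
current: O
forward: M

Derivation:
After 1 (visit(H)): cur=H back=1 fwd=0
After 2 (visit(Z)): cur=Z back=2 fwd=0
After 3 (back): cur=H back=1 fwd=1
After 4 (visit(R)): cur=R back=2 fwd=0
After 5 (visit(O)): cur=O back=3 fwd=0
After 6 (visit(C)): cur=C back=4 fwd=0
After 7 (back): cur=O back=3 fwd=1
After 8 (visit(M)): cur=M back=4 fwd=0
After 9 (back): cur=O back=3 fwd=1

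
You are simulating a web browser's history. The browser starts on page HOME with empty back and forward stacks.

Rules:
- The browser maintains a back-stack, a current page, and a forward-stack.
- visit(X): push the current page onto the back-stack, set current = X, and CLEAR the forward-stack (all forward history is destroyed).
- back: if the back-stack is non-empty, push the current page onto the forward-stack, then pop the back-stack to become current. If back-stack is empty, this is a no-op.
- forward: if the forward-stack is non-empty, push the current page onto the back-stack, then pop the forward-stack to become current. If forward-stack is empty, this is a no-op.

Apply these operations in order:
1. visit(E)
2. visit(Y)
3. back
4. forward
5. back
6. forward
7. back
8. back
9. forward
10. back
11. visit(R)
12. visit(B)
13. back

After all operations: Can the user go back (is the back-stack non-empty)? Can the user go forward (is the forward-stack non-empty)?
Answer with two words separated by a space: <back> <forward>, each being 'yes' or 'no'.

After 1 (visit(E)): cur=E back=1 fwd=0
After 2 (visit(Y)): cur=Y back=2 fwd=0
After 3 (back): cur=E back=1 fwd=1
After 4 (forward): cur=Y back=2 fwd=0
After 5 (back): cur=E back=1 fwd=1
After 6 (forward): cur=Y back=2 fwd=0
After 7 (back): cur=E back=1 fwd=1
After 8 (back): cur=HOME back=0 fwd=2
After 9 (forward): cur=E back=1 fwd=1
After 10 (back): cur=HOME back=0 fwd=2
After 11 (visit(R)): cur=R back=1 fwd=0
After 12 (visit(B)): cur=B back=2 fwd=0
After 13 (back): cur=R back=1 fwd=1

Answer: yes yes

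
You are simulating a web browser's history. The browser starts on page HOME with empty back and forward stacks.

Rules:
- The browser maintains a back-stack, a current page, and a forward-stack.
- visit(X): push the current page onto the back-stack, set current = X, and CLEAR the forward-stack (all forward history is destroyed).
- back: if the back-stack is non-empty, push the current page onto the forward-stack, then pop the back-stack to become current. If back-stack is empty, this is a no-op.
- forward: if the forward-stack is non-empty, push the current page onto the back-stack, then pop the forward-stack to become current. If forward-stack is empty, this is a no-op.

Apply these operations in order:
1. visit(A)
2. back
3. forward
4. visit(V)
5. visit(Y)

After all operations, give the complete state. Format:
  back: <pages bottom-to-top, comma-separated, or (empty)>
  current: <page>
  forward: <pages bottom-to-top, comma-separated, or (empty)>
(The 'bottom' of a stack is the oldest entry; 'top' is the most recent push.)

Answer: back: HOME,A,V
current: Y
forward: (empty)

Derivation:
After 1 (visit(A)): cur=A back=1 fwd=0
After 2 (back): cur=HOME back=0 fwd=1
After 3 (forward): cur=A back=1 fwd=0
After 4 (visit(V)): cur=V back=2 fwd=0
After 5 (visit(Y)): cur=Y back=3 fwd=0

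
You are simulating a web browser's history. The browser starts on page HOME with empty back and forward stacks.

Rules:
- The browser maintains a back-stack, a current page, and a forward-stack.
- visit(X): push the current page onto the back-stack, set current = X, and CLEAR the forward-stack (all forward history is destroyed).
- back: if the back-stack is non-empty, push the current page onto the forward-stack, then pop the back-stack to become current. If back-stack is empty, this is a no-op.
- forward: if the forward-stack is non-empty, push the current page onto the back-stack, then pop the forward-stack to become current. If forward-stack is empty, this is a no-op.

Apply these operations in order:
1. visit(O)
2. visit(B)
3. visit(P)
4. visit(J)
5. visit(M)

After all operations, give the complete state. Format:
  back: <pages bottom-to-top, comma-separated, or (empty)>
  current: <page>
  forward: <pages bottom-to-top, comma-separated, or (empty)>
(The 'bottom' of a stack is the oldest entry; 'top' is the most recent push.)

Answer: back: HOME,O,B,P,J
current: M
forward: (empty)

Derivation:
After 1 (visit(O)): cur=O back=1 fwd=0
After 2 (visit(B)): cur=B back=2 fwd=0
After 3 (visit(P)): cur=P back=3 fwd=0
After 4 (visit(J)): cur=J back=4 fwd=0
After 5 (visit(M)): cur=M back=5 fwd=0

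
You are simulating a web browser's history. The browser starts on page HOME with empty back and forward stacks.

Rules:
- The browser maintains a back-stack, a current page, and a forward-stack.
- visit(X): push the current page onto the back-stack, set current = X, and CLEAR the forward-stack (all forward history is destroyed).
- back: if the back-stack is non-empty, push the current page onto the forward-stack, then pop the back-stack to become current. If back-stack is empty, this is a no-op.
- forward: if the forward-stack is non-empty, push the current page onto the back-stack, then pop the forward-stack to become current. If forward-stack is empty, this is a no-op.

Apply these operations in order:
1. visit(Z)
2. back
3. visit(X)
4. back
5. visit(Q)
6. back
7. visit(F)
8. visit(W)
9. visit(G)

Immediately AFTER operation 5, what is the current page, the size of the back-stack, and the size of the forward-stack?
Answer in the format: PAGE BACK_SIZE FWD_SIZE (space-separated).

After 1 (visit(Z)): cur=Z back=1 fwd=0
After 2 (back): cur=HOME back=0 fwd=1
After 3 (visit(X)): cur=X back=1 fwd=0
After 4 (back): cur=HOME back=0 fwd=1
After 5 (visit(Q)): cur=Q back=1 fwd=0

Q 1 0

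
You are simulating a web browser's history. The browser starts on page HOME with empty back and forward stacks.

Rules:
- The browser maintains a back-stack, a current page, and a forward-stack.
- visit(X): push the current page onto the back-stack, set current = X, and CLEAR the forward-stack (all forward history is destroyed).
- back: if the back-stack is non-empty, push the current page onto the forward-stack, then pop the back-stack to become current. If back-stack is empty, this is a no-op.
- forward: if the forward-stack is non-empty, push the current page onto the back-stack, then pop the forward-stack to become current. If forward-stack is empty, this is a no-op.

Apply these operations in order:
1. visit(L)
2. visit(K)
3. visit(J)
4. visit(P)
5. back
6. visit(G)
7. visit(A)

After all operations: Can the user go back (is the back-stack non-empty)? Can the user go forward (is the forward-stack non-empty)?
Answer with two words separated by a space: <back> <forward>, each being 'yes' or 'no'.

Answer: yes no

Derivation:
After 1 (visit(L)): cur=L back=1 fwd=0
After 2 (visit(K)): cur=K back=2 fwd=0
After 3 (visit(J)): cur=J back=3 fwd=0
After 4 (visit(P)): cur=P back=4 fwd=0
After 5 (back): cur=J back=3 fwd=1
After 6 (visit(G)): cur=G back=4 fwd=0
After 7 (visit(A)): cur=A back=5 fwd=0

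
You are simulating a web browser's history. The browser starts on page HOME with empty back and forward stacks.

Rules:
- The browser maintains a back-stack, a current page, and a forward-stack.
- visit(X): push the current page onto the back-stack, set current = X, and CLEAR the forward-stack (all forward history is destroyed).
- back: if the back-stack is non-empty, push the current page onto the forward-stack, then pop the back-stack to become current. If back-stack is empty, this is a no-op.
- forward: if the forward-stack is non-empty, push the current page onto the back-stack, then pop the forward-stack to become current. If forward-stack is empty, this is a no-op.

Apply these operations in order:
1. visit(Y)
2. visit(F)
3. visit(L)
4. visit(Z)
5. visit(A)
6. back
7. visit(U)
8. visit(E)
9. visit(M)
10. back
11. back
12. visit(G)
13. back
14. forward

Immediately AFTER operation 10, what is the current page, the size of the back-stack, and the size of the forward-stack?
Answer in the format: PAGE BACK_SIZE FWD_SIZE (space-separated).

After 1 (visit(Y)): cur=Y back=1 fwd=0
After 2 (visit(F)): cur=F back=2 fwd=0
After 3 (visit(L)): cur=L back=3 fwd=0
After 4 (visit(Z)): cur=Z back=4 fwd=0
After 5 (visit(A)): cur=A back=5 fwd=0
After 6 (back): cur=Z back=4 fwd=1
After 7 (visit(U)): cur=U back=5 fwd=0
After 8 (visit(E)): cur=E back=6 fwd=0
After 9 (visit(M)): cur=M back=7 fwd=0
After 10 (back): cur=E back=6 fwd=1

E 6 1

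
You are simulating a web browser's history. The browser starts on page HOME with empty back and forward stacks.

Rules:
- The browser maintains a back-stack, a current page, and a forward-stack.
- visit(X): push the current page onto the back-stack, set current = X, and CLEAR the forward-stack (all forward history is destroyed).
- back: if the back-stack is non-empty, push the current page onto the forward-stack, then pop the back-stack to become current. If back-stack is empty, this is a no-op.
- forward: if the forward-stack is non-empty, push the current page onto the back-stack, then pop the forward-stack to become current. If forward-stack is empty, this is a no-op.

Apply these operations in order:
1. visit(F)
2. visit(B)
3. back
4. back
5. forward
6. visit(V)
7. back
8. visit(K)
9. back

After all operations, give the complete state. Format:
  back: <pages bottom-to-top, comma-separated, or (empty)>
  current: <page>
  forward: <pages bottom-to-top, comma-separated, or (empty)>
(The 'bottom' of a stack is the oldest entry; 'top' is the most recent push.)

After 1 (visit(F)): cur=F back=1 fwd=0
After 2 (visit(B)): cur=B back=2 fwd=0
After 3 (back): cur=F back=1 fwd=1
After 4 (back): cur=HOME back=0 fwd=2
After 5 (forward): cur=F back=1 fwd=1
After 6 (visit(V)): cur=V back=2 fwd=0
After 7 (back): cur=F back=1 fwd=1
After 8 (visit(K)): cur=K back=2 fwd=0
After 9 (back): cur=F back=1 fwd=1

Answer: back: HOME
current: F
forward: K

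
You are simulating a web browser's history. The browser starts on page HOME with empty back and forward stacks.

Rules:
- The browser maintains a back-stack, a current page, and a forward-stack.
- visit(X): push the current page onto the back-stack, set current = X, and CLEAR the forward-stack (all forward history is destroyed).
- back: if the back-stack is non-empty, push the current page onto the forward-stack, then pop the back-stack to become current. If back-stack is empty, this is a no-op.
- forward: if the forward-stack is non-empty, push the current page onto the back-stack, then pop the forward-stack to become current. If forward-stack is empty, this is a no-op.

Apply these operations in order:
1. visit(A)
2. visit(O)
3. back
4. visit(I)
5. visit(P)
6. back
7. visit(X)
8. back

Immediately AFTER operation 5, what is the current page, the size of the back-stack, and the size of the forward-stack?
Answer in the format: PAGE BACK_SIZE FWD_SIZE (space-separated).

After 1 (visit(A)): cur=A back=1 fwd=0
After 2 (visit(O)): cur=O back=2 fwd=0
After 3 (back): cur=A back=1 fwd=1
After 4 (visit(I)): cur=I back=2 fwd=0
After 5 (visit(P)): cur=P back=3 fwd=0

P 3 0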